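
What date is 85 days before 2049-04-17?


Start: 2049-04-17, subtract 85 days
Back 17 days from April 17 reaches March 31, 2049 -> 68 left
March 2049 has 31 days -> back to February 28, 2049 -> 37 left
February 2049 has 28 days -> back to January 31, 2049 -> 9 left
January 2049: 31 - 9 = 22 -> lands on January 22

Result: 2049-01-22


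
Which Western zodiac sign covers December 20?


Date: December 20
Conventional tropical zodiac dates: Sagittarius from November 22 onward; Capricorn starts December 22
December 20 falls within the Sagittarius range

Sagittarius


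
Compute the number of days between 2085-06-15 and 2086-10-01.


From 2085-06-15 to 2086-10-01
2085-06-15: days before June = 31 + 28 + 31 + 30 + 31 = 151 (2085 is not a leap year); day of year = 151 + 15 = 166
2086-10-01: days before October = 31 + 28 + 31 + 30 + 31 + 30 + 31 + 31 + 30 = 273 (2086 is not a leap year); day of year = 273 + 1 = 274
Rest of 2085: 365 - 166 = 199
Total = 199 + 274 = 473

473 days


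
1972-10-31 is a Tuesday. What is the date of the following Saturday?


Current: Tuesday
Target: Saturday
Days ahead: 4

Next Saturday: 1972-11-04


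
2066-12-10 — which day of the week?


Date: December 10, 2066
Anchor: Jan 1, 2066. With p = 2066 - 1 = 2065: (p + p//4 - p//100 + p//400) mod 7 = (2065 + 516 - 20 + 5) mod 7 = 2566 mod 7 = 4 -> Friday (Mon=0 ... Sun=6)
Days before December (Jan-Nov): 334; offset = 334 + 10 - 1 = 343
Weekday index = (4 + 343) mod 7 = 4

Day of the week: Friday


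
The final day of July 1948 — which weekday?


July 1948 has 31 days
Anchor: Jan 1, 1948. With p = 1948 - 1 = 1947: (p + p//4 - p//100 + p//400) mod 7 = (1947 + 486 - 19 + 4) mod 7 = 2418 mod 7 = 3 -> Thursday (Mon=0 ... Sun=6)
Days before July (Jan-Jun): 182; July 1 index = (3 + 182) mod 7 = 3 -> Thursday
Last day offset: 31 - 1 = 30 days
Weekday index = (3 + 30) mod 7 = 5

Saturday, July 31


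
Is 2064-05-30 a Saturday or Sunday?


Anchor: Jan 1, 2064. With p = 2064 - 1 = 2063: (p + p//4 - p//100 + p//400) mod 7 = (2063 + 515 - 20 + 5) mod 7 = 2563 mod 7 = 1 -> Tuesday (Mon=0 ... Sun=6)
Day of year: 151; offset = 150
Weekday index = (1 + 150) mod 7 = 4 -> Friday
Weekend days: Saturday, Sunday

No


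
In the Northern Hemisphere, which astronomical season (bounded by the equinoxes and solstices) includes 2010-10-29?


Date: October 29
Astronomical Autumn (approx.; exact equinox/solstice day varies by year): September 22 to December 20
October 29 falls within the Autumn window

Autumn


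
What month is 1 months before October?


October is month 10
10 - 1 = 9

September


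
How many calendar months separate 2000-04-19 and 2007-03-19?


From April 2000 to March 2007
7 years * 12 = 84 months, minus 1 month = 83

83 months


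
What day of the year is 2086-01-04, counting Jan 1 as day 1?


Date: January 4, 2086
No months before January
Plus 4 days in January

Day of year: 4


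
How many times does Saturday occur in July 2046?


July 2046 has 31 days
Anchor: Jan 1, 2046. With p = 2046 - 1 = 2045: (p + p//4 - p//100 + p//400) mod 7 = (2045 + 511 - 20 + 5) mod 7 = 2541 mod 7 = 0 -> Monday (Mon=0 ... Sun=6)
Days before July (Jan-Jun): 181; July 1 index = (0 + 181) mod 7 = 6 -> Sunday
First Saturday is July 7
Saturdays: 7, 14, 21, 28

4 Saturdays


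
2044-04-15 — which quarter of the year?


Month: April (month 4)
Q1: Jan-Mar, Q2: Apr-Jun, Q3: Jul-Sep, Q4: Oct-Dec

Q2


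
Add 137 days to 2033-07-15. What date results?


Start: 2033-07-15, add 137 days
July 2033 has 31 days: 31 - 15 = 16 days to July 31 -> 121 left
August 2033 has 31 days -> 90 left
September 2033 has 30 days -> 60 left
October 2033 has 31 days -> 29 left
November 2033: 29 <= 30 -> lands on November 29

Result: 2033-11-29


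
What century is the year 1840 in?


Century = (year - 1) // 100 + 1
= (1840 - 1) // 100 + 1
= 1839 // 100 + 1
= 18 + 1

19th century


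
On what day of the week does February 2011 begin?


Target: February 1, 2011
Anchor: Jan 1, 2011. With p = 2011 - 1 = 2010: (p + p//4 - p//100 + p//400) mod 7 = (2010 + 502 - 20 + 5) mod 7 = 2497 mod 7 = 5 -> Saturday (Mon=0 ... Sun=6)
Days before February (Jan): 31 days
Weekday index = (5 + 31) mod 7 = 1

Tuesday


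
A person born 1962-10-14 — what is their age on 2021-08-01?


Birth: 1962-10-14
Reference: 2021-08-01
Year difference: 2021 - 1962 = 59
Birthday not yet reached in 2021, subtract 1

58 years old


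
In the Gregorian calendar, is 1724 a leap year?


Gregorian leap year rule: divisible by 4, but not by 100, unless also by 400.
1724 is divisible by 4 but not 100 -> leap year

Yes


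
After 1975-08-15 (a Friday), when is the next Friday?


Current: Friday
Target: Friday
Days ahead: 7

Next Friday: 1975-08-22


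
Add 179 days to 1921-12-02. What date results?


Start: 1921-12-02, add 179 days
December 1921 has 31 days: 31 - 2 = 29 days to December 31 -> 150 left
January 1922 has 31 days -> 119 left
February 1922 has 28 days -> 91 left
March 1922 has 31 days -> 60 left
April 1922 has 30 days -> 30 left
May 1922: 30 <= 31 -> lands on May 30

Result: 1922-05-30


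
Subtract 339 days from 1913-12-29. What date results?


Start: 1913-12-29, subtract 339 days
Back 29 days from December 29 reaches November 30, 1913 -> 310 left
November 1913 has 30 days -> back to October 31, 1913 -> 280 left
October 1913 has 31 days -> back to September 30, 1913 -> 249 left
September 1913 has 30 days -> back to August 31, 1913 -> 219 left
August 1913 has 31 days -> back to July 31, 1913 -> 188 left
July 1913 has 31 days -> back to June 30, 1913 -> 157 left
June 1913 has 30 days -> back to May 31, 1913 -> 127 left
May 1913 has 31 days -> back to April 30, 1913 -> 96 left
April 1913 has 30 days -> back to March 31, 1913 -> 66 left
March 1913 has 31 days -> back to February 28, 1913 -> 35 left
February 1913 has 28 days -> back to January 31, 1913 -> 7 left
January 1913: 31 - 7 = 24 -> lands on January 24

Result: 1913-01-24


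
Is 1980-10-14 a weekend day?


Anchor: Jan 1, 1980. With p = 1980 - 1 = 1979: (p + p//4 - p//100 + p//400) mod 7 = (1979 + 494 - 19 + 4) mod 7 = 2458 mod 7 = 1 -> Tuesday (Mon=0 ... Sun=6)
Day of year: 288; offset = 287
Weekday index = (1 + 287) mod 7 = 1 -> Tuesday
Weekend days: Saturday, Sunday

No


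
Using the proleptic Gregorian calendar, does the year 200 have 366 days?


Gregorian leap year rule: divisible by 4, but not by 100, unless also by 400.
200 is divisible by 100 but not 400 -> not a leap year

No


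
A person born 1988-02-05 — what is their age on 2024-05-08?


Birth: 1988-02-05
Reference: 2024-05-08
Year difference: 2024 - 1988 = 36

36 years old


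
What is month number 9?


Month 9 of 12

September


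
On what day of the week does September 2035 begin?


Target: September 1, 2035
Anchor: Jan 1, 2035. With p = 2035 - 1 = 2034: (p + p//4 - p//100 + p//400) mod 7 = (2034 + 508 - 20 + 5) mod 7 = 2527 mod 7 = 0 -> Monday (Mon=0 ... Sun=6)
Days before September (Jan-Aug): 243 days
Weekday index = (0 + 243) mod 7 = 5

Saturday


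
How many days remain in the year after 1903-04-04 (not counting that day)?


Day of year: 94 of 365
Remaining = 365 - 94

271 days


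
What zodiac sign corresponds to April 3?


Date: April 3
Conventional tropical zodiac dates: Aries from March 21 onward; Taurus starts April 20
April 3 falls within the Aries range

Aries


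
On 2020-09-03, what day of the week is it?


Date: September 3, 2020
Anchor: Jan 1, 2020. With p = 2020 - 1 = 2019: (p + p//4 - p//100 + p//400) mod 7 = (2019 + 504 - 20 + 5) mod 7 = 2508 mod 7 = 2 -> Wednesday (Mon=0 ... Sun=6)
Days before September (Jan-Aug): 244; offset = 244 + 3 - 1 = 246
Weekday index = (2 + 246) mod 7 = 3

Day of the week: Thursday


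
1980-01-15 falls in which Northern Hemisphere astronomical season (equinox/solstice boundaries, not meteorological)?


Date: January 15
Astronomical Winter (approx.; exact equinox/solstice day varies by year): December 21 to March 19
January 15 falls within the Winter window

Winter


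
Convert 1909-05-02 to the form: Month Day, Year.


ISO 1909-05-02 parses as year=1909, month=05, day=02
Month 5 -> May

May 2, 1909


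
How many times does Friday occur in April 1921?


April 1921 has 30 days
Anchor: Jan 1, 1921. With p = 1921 - 1 = 1920: (p + p//4 - p//100 + p//400) mod 7 = (1920 + 480 - 19 + 4) mod 7 = 2385 mod 7 = 5 -> Saturday (Mon=0 ... Sun=6)
Days before April (Jan-Mar): 90; April 1 index = (5 + 90) mod 7 = 4 -> Friday
First Friday is April 1
Fridays: 1, 8, 15, 22, 29

5 Fridays


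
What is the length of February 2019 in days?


February 2019 (leap year: no)

28 days


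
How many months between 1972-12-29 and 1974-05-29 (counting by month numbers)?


From December 1972 to May 1974
2 years * 12 = 24 months, minus 7 months = 17

17 months


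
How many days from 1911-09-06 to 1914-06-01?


From 1911-09-06 to 1914-06-01
1911-09-06: days before September = 31 + 28 + 31 + 30 + 31 + 30 + 31 + 31 = 243 (1911 is not a leap year); day of year = 243 + 6 = 249
1914-06-01: days before June = 31 + 28 + 31 + 30 + 31 = 151 (1914 is not a leap year); day of year = 151 + 1 = 152
Rest of 1911: 365 - 249 = 116
Full years 1912 (366), 1913 (365): 731
Total = 116 + 731 + 152 = 999

999 days


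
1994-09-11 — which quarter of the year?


Month: September (month 9)
Q1: Jan-Mar, Q2: Apr-Jun, Q3: Jul-Sep, Q4: Oct-Dec

Q3


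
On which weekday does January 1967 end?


January 1967 has 31 days
Anchor: Jan 1, 1967. With p = 1967 - 1 = 1966: (p + p//4 - p//100 + p//400) mod 7 = (1966 + 491 - 19 + 4) mod 7 = 2442 mod 7 = 6 -> Sunday (Mon=0 ... Sun=6)
January 1 is the anchor itself -> Sunday
Last day offset: 31 - 1 = 30 days
Weekday index = (6 + 30) mod 7 = 1

Tuesday, January 31


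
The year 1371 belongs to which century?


Century = (year - 1) // 100 + 1
= (1371 - 1) // 100 + 1
= 1370 // 100 + 1
= 13 + 1

14th century


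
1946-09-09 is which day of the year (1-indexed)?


Date: September 9, 1946
Days in months 1 through 8: 243
Plus 9 days in September

Day of year: 252


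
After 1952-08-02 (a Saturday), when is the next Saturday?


Current: Saturday
Target: Saturday
Days ahead: 7

Next Saturday: 1952-08-09


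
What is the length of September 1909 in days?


September 1909

30 days


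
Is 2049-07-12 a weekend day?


Anchor: Jan 1, 2049. With p = 2049 - 1 = 2048: (p + p//4 - p//100 + p//400) mod 7 = (2048 + 512 - 20 + 5) mod 7 = 2545 mod 7 = 4 -> Friday (Mon=0 ... Sun=6)
Day of year: 193; offset = 192
Weekday index = (4 + 192) mod 7 = 0 -> Monday
Weekend days: Saturday, Sunday

No


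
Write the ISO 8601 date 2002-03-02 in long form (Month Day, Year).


ISO 2002-03-02 parses as year=2002, month=03, day=02
Month 3 -> March

March 2, 2002


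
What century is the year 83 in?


Century = (year - 1) // 100 + 1
= (83 - 1) // 100 + 1
= 82 // 100 + 1
= 0 + 1

1st century


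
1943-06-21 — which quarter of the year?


Month: June (month 6)
Q1: Jan-Mar, Q2: Apr-Jun, Q3: Jul-Sep, Q4: Oct-Dec

Q2


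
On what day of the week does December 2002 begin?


Target: December 1, 2002
Anchor: Jan 1, 2002. With p = 2002 - 1 = 2001: (p + p//4 - p//100 + p//400) mod 7 = (2001 + 500 - 20 + 5) mod 7 = 2486 mod 7 = 1 -> Tuesday (Mon=0 ... Sun=6)
Days before December (Jan-Nov): 334 days
Weekday index = (1 + 334) mod 7 = 6

Sunday


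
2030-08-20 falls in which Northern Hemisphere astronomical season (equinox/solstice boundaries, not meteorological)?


Date: August 20
Astronomical Summer (approx.; exact equinox/solstice day varies by year): June 21 to September 21
August 20 falls within the Summer window

Summer


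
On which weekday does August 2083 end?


August 2083 has 31 days
Anchor: Jan 1, 2083. With p = 2083 - 1 = 2082: (p + p//4 - p//100 + p//400) mod 7 = (2082 + 520 - 20 + 5) mod 7 = 2587 mod 7 = 4 -> Friday (Mon=0 ... Sun=6)
Days before August (Jan-Jul): 212; August 1 index = (4 + 212) mod 7 = 6 -> Sunday
Last day offset: 31 - 1 = 30 days
Weekday index = (6 + 30) mod 7 = 1

Tuesday, August 31


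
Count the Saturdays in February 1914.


February 1914 has 28 days
Anchor: Jan 1, 1914. With p = 1914 - 1 = 1913: (p + p//4 - p//100 + p//400) mod 7 = (1913 + 478 - 19 + 4) mod 7 = 2376 mod 7 = 3 -> Thursday (Mon=0 ... Sun=6)
Days before February (Jan): 31; February 1 index = (3 + 31) mod 7 = 6 -> Sunday
First Saturday is February 7
Saturdays: 7, 14, 21, 28

4 Saturdays


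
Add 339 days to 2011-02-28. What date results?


Start: 2011-02-28, add 339 days
February 28 is the last day of February 2011 -> 339 left
March 2011 has 31 days -> 308 left
April 2011 has 30 days -> 278 left
May 2011 has 31 days -> 247 left
June 2011 has 30 days -> 217 left
July 2011 has 31 days -> 186 left
August 2011 has 31 days -> 155 left
September 2011 has 30 days -> 125 left
October 2011 has 31 days -> 94 left
November 2011 has 30 days -> 64 left
December 2011 has 31 days -> 33 left
January 2012 has 31 days -> 2 left
February 2012: 2 <= 29 -> lands on February 2

Result: 2012-02-02


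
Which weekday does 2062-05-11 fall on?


Date: May 11, 2062
Anchor: Jan 1, 2062. With p = 2062 - 1 = 2061: (p + p//4 - p//100 + p//400) mod 7 = (2061 + 515 - 20 + 5) mod 7 = 2561 mod 7 = 6 -> Sunday (Mon=0 ... Sun=6)
Days before May (Jan-Apr): 120; offset = 120 + 11 - 1 = 130
Weekday index = (6 + 130) mod 7 = 3

Day of the week: Thursday


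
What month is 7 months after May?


May is month 5
5 + 7 = 12

December


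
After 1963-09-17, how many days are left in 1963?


Day of year: 260 of 365
Remaining = 365 - 260

105 days


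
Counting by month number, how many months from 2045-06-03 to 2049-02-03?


From June 2045 to February 2049
4 years * 12 = 48 months, minus 4 months = 44

44 months


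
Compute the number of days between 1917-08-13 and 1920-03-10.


From 1917-08-13 to 1920-03-10
1917-08-13: days before August = 31 + 28 + 31 + 30 + 31 + 30 + 31 = 212 (1917 is not a leap year); day of year = 212 + 13 = 225
1920-03-10: days before March = 31 + 29 = 60 (1920 is a leap year); day of year = 60 + 10 = 70
Rest of 1917: 365 - 225 = 140
Full years 1918 (365), 1919 (365): 730
Total = 140 + 730 + 70 = 940

940 days


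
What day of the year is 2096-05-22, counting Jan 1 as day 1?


Date: May 22, 2096
Days in months 1 through 4: 121
Plus 22 days in May

Day of year: 143


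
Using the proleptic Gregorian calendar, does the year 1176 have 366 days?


Gregorian leap year rule: divisible by 4, but not by 100, unless also by 400.
1176 is divisible by 4 but not 100 -> leap year

Yes


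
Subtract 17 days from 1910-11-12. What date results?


Start: 1910-11-12, subtract 17 days
Back 12 days from November 12 reaches October 31, 1910 -> 5 left
October 1910: 31 - 5 = 26 -> lands on October 26

Result: 1910-10-26


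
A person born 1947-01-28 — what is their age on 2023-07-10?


Birth: 1947-01-28
Reference: 2023-07-10
Year difference: 2023 - 1947 = 76

76 years old


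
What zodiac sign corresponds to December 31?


Date: December 31
Conventional tropical zodiac dates: Capricorn from December 22 onward; Aquarius starts January 20
December 31 falls within the Capricorn range

Capricorn


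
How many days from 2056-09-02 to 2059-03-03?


From 2056-09-02 to 2059-03-03
2056-09-02: days before September = 31 + 29 + 31 + 30 + 31 + 30 + 31 + 31 = 244 (2056 is a leap year); day of year = 244 + 2 = 246
2059-03-03: days before March = 31 + 28 = 59 (2059 is not a leap year); day of year = 59 + 3 = 62
Rest of 2056: 366 - 246 = 120
Full years 2057 (365), 2058 (365): 730
Total = 120 + 730 + 62 = 912

912 days


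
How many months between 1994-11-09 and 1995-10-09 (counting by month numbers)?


From November 1994 to October 1995
1 year * 12 = 12 months, minus 1 month = 11

11 months


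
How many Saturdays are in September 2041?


September 2041 has 30 days
Anchor: Jan 1, 2041. With p = 2041 - 1 = 2040: (p + p//4 - p//100 + p//400) mod 7 = (2040 + 510 - 20 + 5) mod 7 = 2535 mod 7 = 1 -> Tuesday (Mon=0 ... Sun=6)
Days before September (Jan-Aug): 243; September 1 index = (1 + 243) mod 7 = 6 -> Sunday
First Saturday is September 7
Saturdays: 7, 14, 21, 28

4 Saturdays


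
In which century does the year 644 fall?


Century = (year - 1) // 100 + 1
= (644 - 1) // 100 + 1
= 643 // 100 + 1
= 6 + 1

7th century


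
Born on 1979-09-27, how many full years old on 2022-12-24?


Birth: 1979-09-27
Reference: 2022-12-24
Year difference: 2022 - 1979 = 43

43 years old


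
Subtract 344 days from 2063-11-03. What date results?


Start: 2063-11-03, subtract 344 days
Back 3 days from November 3 reaches October 31, 2063 -> 341 left
October 2063 has 31 days -> back to September 30, 2063 -> 310 left
September 2063 has 30 days -> back to August 31, 2063 -> 280 left
August 2063 has 31 days -> back to July 31, 2063 -> 249 left
July 2063 has 31 days -> back to June 30, 2063 -> 218 left
June 2063 has 30 days -> back to May 31, 2063 -> 188 left
May 2063 has 31 days -> back to April 30, 2063 -> 157 left
April 2063 has 30 days -> back to March 31, 2063 -> 127 left
March 2063 has 31 days -> back to February 28, 2063 -> 96 left
February 2063 has 28 days -> back to January 31, 2063 -> 68 left
January 2063 has 31 days -> back to December 31, 2062 -> 37 left
December 2062 has 31 days -> back to November 30, 2062 -> 6 left
November 2062: 30 - 6 = 24 -> lands on November 24

Result: 2062-11-24


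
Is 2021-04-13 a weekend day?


Anchor: Jan 1, 2021. With p = 2021 - 1 = 2020: (p + p//4 - p//100 + p//400) mod 7 = (2020 + 505 - 20 + 5) mod 7 = 2510 mod 7 = 4 -> Friday (Mon=0 ... Sun=6)
Day of year: 103; offset = 102
Weekday index = (4 + 102) mod 7 = 1 -> Tuesday
Weekend days: Saturday, Sunday

No


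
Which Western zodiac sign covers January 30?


Date: January 30
Conventional tropical zodiac dates: Aquarius from January 20 onward; Pisces starts February 19
January 30 falls within the Aquarius range

Aquarius


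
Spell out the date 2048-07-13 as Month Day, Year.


ISO 2048-07-13 parses as year=2048, month=07, day=13
Month 7 -> July

July 13, 2048


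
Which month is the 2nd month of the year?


Month 2 of 12

February


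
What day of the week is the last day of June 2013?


June 2013 has 30 days
Anchor: Jan 1, 2013. With p = 2013 - 1 = 2012: (p + p//4 - p//100 + p//400) mod 7 = (2012 + 503 - 20 + 5) mod 7 = 2500 mod 7 = 1 -> Tuesday (Mon=0 ... Sun=6)
Days before June (Jan-May): 151; June 1 index = (1 + 151) mod 7 = 5 -> Saturday
Last day offset: 30 - 1 = 29 days
Weekday index = (5 + 29) mod 7 = 6

Sunday, June 30


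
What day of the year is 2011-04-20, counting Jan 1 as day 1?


Date: April 20, 2011
Days in months 1 through 3: 90
Plus 20 days in April

Day of year: 110


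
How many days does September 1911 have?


September 1911

30 days


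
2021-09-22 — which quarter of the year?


Month: September (month 9)
Q1: Jan-Mar, Q2: Apr-Jun, Q3: Jul-Sep, Q4: Oct-Dec

Q3


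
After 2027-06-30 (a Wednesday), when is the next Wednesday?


Current: Wednesday
Target: Wednesday
Days ahead: 7

Next Wednesday: 2027-07-07


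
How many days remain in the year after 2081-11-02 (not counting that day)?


Day of year: 306 of 365
Remaining = 365 - 306

59 days


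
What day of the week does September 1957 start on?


Target: September 1, 1957
Anchor: Jan 1, 1957. With p = 1957 - 1 = 1956: (p + p//4 - p//100 + p//400) mod 7 = (1956 + 489 - 19 + 4) mod 7 = 2430 mod 7 = 1 -> Tuesday (Mon=0 ... Sun=6)
Days before September (Jan-Aug): 243 days
Weekday index = (1 + 243) mod 7 = 6

Sunday


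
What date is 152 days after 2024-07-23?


Start: 2024-07-23, add 152 days
July 2024 has 31 days: 31 - 23 = 8 days to July 31 -> 144 left
August 2024 has 31 days -> 113 left
September 2024 has 30 days -> 83 left
October 2024 has 31 days -> 52 left
November 2024 has 30 days -> 22 left
December 2024: 22 <= 31 -> lands on December 22

Result: 2024-12-22


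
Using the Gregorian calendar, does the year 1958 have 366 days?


Gregorian leap year rule: divisible by 4, but not by 100, unless also by 400.
1958 is not divisible by 4 -> not a leap year

No


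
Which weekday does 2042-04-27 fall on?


Date: April 27, 2042
Anchor: Jan 1, 2042. With p = 2042 - 1 = 2041: (p + p//4 - p//100 + p//400) mod 7 = (2041 + 510 - 20 + 5) mod 7 = 2536 mod 7 = 2 -> Wednesday (Mon=0 ... Sun=6)
Days before April (Jan-Mar): 90; offset = 90 + 27 - 1 = 116
Weekday index = (2 + 116) mod 7 = 6

Day of the week: Sunday


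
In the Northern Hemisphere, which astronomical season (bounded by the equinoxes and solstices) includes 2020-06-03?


Date: June 3
Astronomical Spring (approx.; exact equinox/solstice day varies by year): March 20 to June 20
June 3 falls within the Spring window

Spring


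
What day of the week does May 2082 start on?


Target: May 1, 2082
Anchor: Jan 1, 2082. With p = 2082 - 1 = 2081: (p + p//4 - p//100 + p//400) mod 7 = (2081 + 520 - 20 + 5) mod 7 = 2586 mod 7 = 3 -> Thursday (Mon=0 ... Sun=6)
Days before May (Jan-Apr): 120 days
Weekday index = (3 + 120) mod 7 = 4

Friday


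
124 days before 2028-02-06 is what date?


Start: 2028-02-06, subtract 124 days
Back 6 days from February 6 reaches January 31, 2028 -> 118 left
January 2028 has 31 days -> back to December 31, 2027 -> 87 left
December 2027 has 31 days -> back to November 30, 2027 -> 56 left
November 2027 has 30 days -> back to October 31, 2027 -> 26 left
October 2027: 31 - 26 = 5 -> lands on October 5

Result: 2027-10-05


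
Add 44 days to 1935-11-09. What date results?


Start: 1935-11-09, add 44 days
November 1935 has 30 days: 30 - 9 = 21 days to November 30 -> 23 left
December 1935: 23 <= 31 -> lands on December 23

Result: 1935-12-23


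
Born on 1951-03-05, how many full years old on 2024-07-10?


Birth: 1951-03-05
Reference: 2024-07-10
Year difference: 2024 - 1951 = 73

73 years old


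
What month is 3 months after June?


June is month 6
6 + 3 = 9

September


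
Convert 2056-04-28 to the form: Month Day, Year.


ISO 2056-04-28 parses as year=2056, month=04, day=28
Month 4 -> April

April 28, 2056


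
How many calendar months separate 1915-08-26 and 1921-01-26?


From August 1915 to January 1921
6 years * 12 = 72 months, minus 7 months = 65

65 months


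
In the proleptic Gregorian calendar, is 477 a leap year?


Gregorian leap year rule: divisible by 4, but not by 100, unless also by 400.
477 is not divisible by 4 -> not a leap year

No


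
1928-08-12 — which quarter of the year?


Month: August (month 8)
Q1: Jan-Mar, Q2: Apr-Jun, Q3: Jul-Sep, Q4: Oct-Dec

Q3


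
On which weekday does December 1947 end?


December 1947 has 31 days
Anchor: Jan 1, 1947. With p = 1947 - 1 = 1946: (p + p//4 - p//100 + p//400) mod 7 = (1946 + 486 - 19 + 4) mod 7 = 2417 mod 7 = 2 -> Wednesday (Mon=0 ... Sun=6)
Days before December (Jan-Nov): 334; December 1 index = (2 + 334) mod 7 = 0 -> Monday
Last day offset: 31 - 1 = 30 days
Weekday index = (0 + 30) mod 7 = 2

Wednesday, December 31


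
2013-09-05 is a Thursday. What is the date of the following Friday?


Current: Thursday
Target: Friday
Days ahead: 1

Next Friday: 2013-09-06


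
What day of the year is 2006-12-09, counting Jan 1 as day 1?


Date: December 9, 2006
Days in months 1 through 11: 334
Plus 9 days in December

Day of year: 343


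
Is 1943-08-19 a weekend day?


Anchor: Jan 1, 1943. With p = 1943 - 1 = 1942: (p + p//4 - p//100 + p//400) mod 7 = (1942 + 485 - 19 + 4) mod 7 = 2412 mod 7 = 4 -> Friday (Mon=0 ... Sun=6)
Day of year: 231; offset = 230
Weekday index = (4 + 230) mod 7 = 3 -> Thursday
Weekend days: Saturday, Sunday

No


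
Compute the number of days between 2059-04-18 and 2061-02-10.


From 2059-04-18 to 2061-02-10
2059-04-18: days before April = 31 + 28 + 31 = 90 (2059 is not a leap year); day of year = 90 + 18 = 108
2061-02-10: days before February = 31; day of year = 31 + 10 = 41
Rest of 2059: 365 - 108 = 257
Full years 2060 (366): 366
Total = 257 + 366 + 41 = 664

664 days


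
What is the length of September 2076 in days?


September 2076

30 days


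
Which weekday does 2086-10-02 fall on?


Date: October 2, 2086
Anchor: Jan 1, 2086. With p = 2086 - 1 = 2085: (p + p//4 - p//100 + p//400) mod 7 = (2085 + 521 - 20 + 5) mod 7 = 2591 mod 7 = 1 -> Tuesday (Mon=0 ... Sun=6)
Days before October (Jan-Sep): 273; offset = 273 + 2 - 1 = 274
Weekday index = (1 + 274) mod 7 = 2

Day of the week: Wednesday


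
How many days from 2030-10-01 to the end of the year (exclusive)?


Day of year: 274 of 365
Remaining = 365 - 274

91 days


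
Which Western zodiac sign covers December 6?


Date: December 6
Conventional tropical zodiac dates: Sagittarius from November 22 onward; Capricorn starts December 22
December 6 falls within the Sagittarius range

Sagittarius


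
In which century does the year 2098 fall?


Century = (year - 1) // 100 + 1
= (2098 - 1) // 100 + 1
= 2097 // 100 + 1
= 20 + 1

21st century


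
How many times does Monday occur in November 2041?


November 2041 has 30 days
Anchor: Jan 1, 2041. With p = 2041 - 1 = 2040: (p + p//4 - p//100 + p//400) mod 7 = (2040 + 510 - 20 + 5) mod 7 = 2535 mod 7 = 1 -> Tuesday (Mon=0 ... Sun=6)
Days before November (Jan-Oct): 304; November 1 index = (1 + 304) mod 7 = 4 -> Friday
First Monday is November 4
Mondays: 4, 11, 18, 25

4 Mondays


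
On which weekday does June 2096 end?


June 2096 has 30 days
Anchor: Jan 1, 2096. With p = 2096 - 1 = 2095: (p + p//4 - p//100 + p//400) mod 7 = (2095 + 523 - 20 + 5) mod 7 = 2603 mod 7 = 6 -> Sunday (Mon=0 ... Sun=6)
Days before June (Jan-May): 152; June 1 index = (6 + 152) mod 7 = 4 -> Friday
Last day offset: 30 - 1 = 29 days
Weekday index = (4 + 29) mod 7 = 5

Saturday, June 30


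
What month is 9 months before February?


February is month 2
2 - 9 = -7; wrap: -7 + 12 = 5

May


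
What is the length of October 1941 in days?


October 1941

31 days


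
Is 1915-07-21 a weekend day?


Anchor: Jan 1, 1915. With p = 1915 - 1 = 1914: (p + p//4 - p//100 + p//400) mod 7 = (1914 + 478 - 19 + 4) mod 7 = 2377 mod 7 = 4 -> Friday (Mon=0 ... Sun=6)
Day of year: 202; offset = 201
Weekday index = (4 + 201) mod 7 = 2 -> Wednesday
Weekend days: Saturday, Sunday

No


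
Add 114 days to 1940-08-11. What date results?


Start: 1940-08-11, add 114 days
August 1940 has 31 days: 31 - 11 = 20 days to August 31 -> 94 left
September 1940 has 30 days -> 64 left
October 1940 has 31 days -> 33 left
November 1940 has 30 days -> 3 left
December 1940: 3 <= 31 -> lands on December 3

Result: 1940-12-03


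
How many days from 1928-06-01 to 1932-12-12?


From 1928-06-01 to 1932-12-12
1928-06-01: days before June = 31 + 29 + 31 + 30 + 31 = 152 (1928 is a leap year); day of year = 152 + 1 = 153
1932-12-12: days before December = 31 + 29 + 31 + 30 + 31 + 30 + 31 + 31 + 30 + 31 + 30 = 335 (1932 is a leap year); day of year = 335 + 12 = 347
Rest of 1928: 366 - 153 = 213
Full years 1929 (365), 1930 (365), 1931 (365): 1095
Total = 213 + 1095 + 347 = 1655

1655 days


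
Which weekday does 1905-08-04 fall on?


Date: August 4, 1905
Anchor: Jan 1, 1905. With p = 1905 - 1 = 1904: (p + p//4 - p//100 + p//400) mod 7 = (1904 + 476 - 19 + 4) mod 7 = 2365 mod 7 = 6 -> Sunday (Mon=0 ... Sun=6)
Days before August (Jan-Jul): 212; offset = 212 + 4 - 1 = 215
Weekday index = (6 + 215) mod 7 = 4

Day of the week: Friday


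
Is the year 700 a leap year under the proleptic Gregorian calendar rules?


Gregorian leap year rule: divisible by 4, but not by 100, unless also by 400.
700 is divisible by 100 but not 400 -> not a leap year

No


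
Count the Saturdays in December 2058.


December 2058 has 31 days
Anchor: Jan 1, 2058. With p = 2058 - 1 = 2057: (p + p//4 - p//100 + p//400) mod 7 = (2057 + 514 - 20 + 5) mod 7 = 2556 mod 7 = 1 -> Tuesday (Mon=0 ... Sun=6)
Days before December (Jan-Nov): 334; December 1 index = (1 + 334) mod 7 = 6 -> Sunday
First Saturday is December 7
Saturdays: 7, 14, 21, 28

4 Saturdays


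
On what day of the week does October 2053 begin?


Target: October 1, 2053
Anchor: Jan 1, 2053. With p = 2053 - 1 = 2052: (p + p//4 - p//100 + p//400) mod 7 = (2052 + 513 - 20 + 5) mod 7 = 2550 mod 7 = 2 -> Wednesday (Mon=0 ... Sun=6)
Days before October (Jan-Sep): 273 days
Weekday index = (2 + 273) mod 7 = 2

Wednesday


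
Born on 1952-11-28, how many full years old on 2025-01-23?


Birth: 1952-11-28
Reference: 2025-01-23
Year difference: 2025 - 1952 = 73
Birthday not yet reached in 2025, subtract 1

72 years old


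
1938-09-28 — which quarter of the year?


Month: September (month 9)
Q1: Jan-Mar, Q2: Apr-Jun, Q3: Jul-Sep, Q4: Oct-Dec

Q3


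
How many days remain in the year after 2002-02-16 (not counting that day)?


Day of year: 47 of 365
Remaining = 365 - 47

318 days


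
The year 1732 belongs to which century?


Century = (year - 1) // 100 + 1
= (1732 - 1) // 100 + 1
= 1731 // 100 + 1
= 17 + 1

18th century


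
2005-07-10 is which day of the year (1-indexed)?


Date: July 10, 2005
Days in months 1 through 6: 181
Plus 10 days in July

Day of year: 191


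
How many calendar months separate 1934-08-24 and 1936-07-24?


From August 1934 to July 1936
2 years * 12 = 24 months, minus 1 month = 23

23 months


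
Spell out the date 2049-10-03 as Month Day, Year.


ISO 2049-10-03 parses as year=2049, month=10, day=03
Month 10 -> October

October 3, 2049


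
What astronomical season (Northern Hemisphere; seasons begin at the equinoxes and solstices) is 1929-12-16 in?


Date: December 16
Astronomical Autumn (approx.; exact equinox/solstice day varies by year): September 22 to December 20
December 16 falls within the Autumn window

Autumn


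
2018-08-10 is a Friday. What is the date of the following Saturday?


Current: Friday
Target: Saturday
Days ahead: 1

Next Saturday: 2018-08-11


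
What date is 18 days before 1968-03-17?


Start: 1968-03-17, subtract 18 days
Back 17 days from March 17 reaches February 29, 1968 -> 1 left
February 1968: 29 - 1 = 28 -> lands on February 28

Result: 1968-02-28


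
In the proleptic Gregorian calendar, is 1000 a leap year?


Gregorian leap year rule: divisible by 4, but not by 100, unless also by 400.
1000 is divisible by 100 but not 400 -> not a leap year

No


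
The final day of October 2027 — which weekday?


October 2027 has 31 days
Anchor: Jan 1, 2027. With p = 2027 - 1 = 2026: (p + p//4 - p//100 + p//400) mod 7 = (2026 + 506 - 20 + 5) mod 7 = 2517 mod 7 = 4 -> Friday (Mon=0 ... Sun=6)
Days before October (Jan-Sep): 273; October 1 index = (4 + 273) mod 7 = 4 -> Friday
Last day offset: 31 - 1 = 30 days
Weekday index = (4 + 30) mod 7 = 6

Sunday, October 31


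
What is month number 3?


Month 3 of 12

March


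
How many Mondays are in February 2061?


February 2061 has 28 days
Anchor: Jan 1, 2061. With p = 2061 - 1 = 2060: (p + p//4 - p//100 + p//400) mod 7 = (2060 + 515 - 20 + 5) mod 7 = 2560 mod 7 = 5 -> Saturday (Mon=0 ... Sun=6)
Days before February (Jan): 31; February 1 index = (5 + 31) mod 7 = 1 -> Tuesday
First Monday is February 7
Mondays: 7, 14, 21, 28

4 Mondays


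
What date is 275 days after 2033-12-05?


Start: 2033-12-05, add 275 days
December 2033 has 31 days: 31 - 5 = 26 days to December 31 -> 249 left
January 2034 has 31 days -> 218 left
February 2034 has 28 days -> 190 left
March 2034 has 31 days -> 159 left
April 2034 has 30 days -> 129 left
May 2034 has 31 days -> 98 left
June 2034 has 30 days -> 68 left
July 2034 has 31 days -> 37 left
August 2034 has 31 days -> 6 left
September 2034: 6 <= 30 -> lands on September 6

Result: 2034-09-06


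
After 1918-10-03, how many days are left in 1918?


Day of year: 276 of 365
Remaining = 365 - 276

89 days


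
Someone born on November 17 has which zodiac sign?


Date: November 17
Conventional tropical zodiac dates: Scorpio from October 23 onward; Sagittarius starts November 22
November 17 falls within the Scorpio range

Scorpio


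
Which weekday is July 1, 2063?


Target: July 1, 2063
Anchor: Jan 1, 2063. With p = 2063 - 1 = 2062: (p + p//4 - p//100 + p//400) mod 7 = (2062 + 515 - 20 + 5) mod 7 = 2562 mod 7 = 0 -> Monday (Mon=0 ... Sun=6)
Days before July (Jan-Jun): 181 days
Weekday index = (0 + 181) mod 7 = 6

Sunday


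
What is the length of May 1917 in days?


May 1917

31 days


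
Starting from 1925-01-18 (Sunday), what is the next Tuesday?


Current: Sunday
Target: Tuesday
Days ahead: 2

Next Tuesday: 1925-01-20


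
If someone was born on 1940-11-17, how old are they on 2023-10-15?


Birth: 1940-11-17
Reference: 2023-10-15
Year difference: 2023 - 1940 = 83
Birthday not yet reached in 2023, subtract 1

82 years old


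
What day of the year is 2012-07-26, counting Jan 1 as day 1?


Date: July 26, 2012
Days in months 1 through 6: 182
Plus 26 days in July

Day of year: 208


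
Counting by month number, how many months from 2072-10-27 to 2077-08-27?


From October 2072 to August 2077
5 years * 12 = 60 months, minus 2 months = 58

58 months


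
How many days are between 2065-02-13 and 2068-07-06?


From 2065-02-13 to 2068-07-06
2065-02-13: days before February = 31; day of year = 31 + 13 = 44
2068-07-06: days before July = 31 + 29 + 31 + 30 + 31 + 30 = 182 (2068 is a leap year); day of year = 182 + 6 = 188
Rest of 2065: 365 - 44 = 321
Full years 2066 (365), 2067 (365): 730
Total = 321 + 730 + 188 = 1239

1239 days


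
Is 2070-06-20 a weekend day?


Anchor: Jan 1, 2070. With p = 2070 - 1 = 2069: (p + p//4 - p//100 + p//400) mod 7 = (2069 + 517 - 20 + 5) mod 7 = 2571 mod 7 = 2 -> Wednesday (Mon=0 ... Sun=6)
Day of year: 171; offset = 170
Weekday index = (2 + 170) mod 7 = 4 -> Friday
Weekend days: Saturday, Sunday

No


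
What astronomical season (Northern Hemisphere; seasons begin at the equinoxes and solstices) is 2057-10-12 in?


Date: October 12
Astronomical Autumn (approx.; exact equinox/solstice day varies by year): September 22 to December 20
October 12 falls within the Autumn window

Autumn


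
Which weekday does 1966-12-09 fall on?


Date: December 9, 1966
Anchor: Jan 1, 1966. With p = 1966 - 1 = 1965: (p + p//4 - p//100 + p//400) mod 7 = (1965 + 491 - 19 + 4) mod 7 = 2441 mod 7 = 5 -> Saturday (Mon=0 ... Sun=6)
Days before December (Jan-Nov): 334; offset = 334 + 9 - 1 = 342
Weekday index = (5 + 342) mod 7 = 4

Day of the week: Friday


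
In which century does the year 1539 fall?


Century = (year - 1) // 100 + 1
= (1539 - 1) // 100 + 1
= 1538 // 100 + 1
= 15 + 1

16th century


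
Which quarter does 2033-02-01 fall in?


Month: February (month 2)
Q1: Jan-Mar, Q2: Apr-Jun, Q3: Jul-Sep, Q4: Oct-Dec

Q1


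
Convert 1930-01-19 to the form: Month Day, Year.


ISO 1930-01-19 parses as year=1930, month=01, day=19
Month 1 -> January

January 19, 1930


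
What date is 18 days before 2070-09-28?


Start: 2070-09-28, subtract 18 days
28 - 18 = 10 stays within September 2070

Result: 2070-09-10


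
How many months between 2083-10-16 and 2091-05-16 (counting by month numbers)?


From October 2083 to May 2091
8 years * 12 = 96 months, minus 5 months = 91

91 months


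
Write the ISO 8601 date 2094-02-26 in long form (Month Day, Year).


ISO 2094-02-26 parses as year=2094, month=02, day=26
Month 2 -> February

February 26, 2094


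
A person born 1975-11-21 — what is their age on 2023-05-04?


Birth: 1975-11-21
Reference: 2023-05-04
Year difference: 2023 - 1975 = 48
Birthday not yet reached in 2023, subtract 1

47 years old


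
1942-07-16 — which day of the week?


Date: July 16, 1942
Anchor: Jan 1, 1942. With p = 1942 - 1 = 1941: (p + p//4 - p//100 + p//400) mod 7 = (1941 + 485 - 19 + 4) mod 7 = 2411 mod 7 = 3 -> Thursday (Mon=0 ... Sun=6)
Days before July (Jan-Jun): 181; offset = 181 + 16 - 1 = 196
Weekday index = (3 + 196) mod 7 = 3

Day of the week: Thursday


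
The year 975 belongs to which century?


Century = (year - 1) // 100 + 1
= (975 - 1) // 100 + 1
= 974 // 100 + 1
= 9 + 1

10th century


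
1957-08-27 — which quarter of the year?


Month: August (month 8)
Q1: Jan-Mar, Q2: Apr-Jun, Q3: Jul-Sep, Q4: Oct-Dec

Q3


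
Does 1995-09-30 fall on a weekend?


Anchor: Jan 1, 1995. With p = 1995 - 1 = 1994: (p + p//4 - p//100 + p//400) mod 7 = (1994 + 498 - 19 + 4) mod 7 = 2477 mod 7 = 6 -> Sunday (Mon=0 ... Sun=6)
Day of year: 273; offset = 272
Weekday index = (6 + 272) mod 7 = 5 -> Saturday
Weekend days: Saturday, Sunday

Yes


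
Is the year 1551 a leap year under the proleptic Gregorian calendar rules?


Gregorian leap year rule: divisible by 4, but not by 100, unless also by 400.
1551 is not divisible by 4 -> not a leap year

No


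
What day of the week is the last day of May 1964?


May 1964 has 31 days
Anchor: Jan 1, 1964. With p = 1964 - 1 = 1963: (p + p//4 - p//100 + p//400) mod 7 = (1963 + 490 - 19 + 4) mod 7 = 2438 mod 7 = 2 -> Wednesday (Mon=0 ... Sun=6)
Days before May (Jan-Apr): 121; May 1 index = (2 + 121) mod 7 = 4 -> Friday
Last day offset: 31 - 1 = 30 days
Weekday index = (4 + 30) mod 7 = 6

Sunday, May 31


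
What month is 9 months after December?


December is month 12
12 + 9 = 21; wrap: 21 - 12 = 9

September


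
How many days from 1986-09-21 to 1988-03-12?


From 1986-09-21 to 1988-03-12
1986-09-21: days before September = 31 + 28 + 31 + 30 + 31 + 30 + 31 + 31 = 243 (1986 is not a leap year); day of year = 243 + 21 = 264
1988-03-12: days before March = 31 + 29 = 60 (1988 is a leap year); day of year = 60 + 12 = 72
Rest of 1986: 365 - 264 = 101
Full years 1987 (365): 365
Total = 101 + 365 + 72 = 538

538 days


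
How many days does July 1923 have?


July 1923

31 days


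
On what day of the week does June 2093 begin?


Target: June 1, 2093
Anchor: Jan 1, 2093. With p = 2093 - 1 = 2092: (p + p//4 - p//100 + p//400) mod 7 = (2092 + 523 - 20 + 5) mod 7 = 2600 mod 7 = 3 -> Thursday (Mon=0 ... Sun=6)
Days before June (Jan-May): 151 days
Weekday index = (3 + 151) mod 7 = 0

Monday


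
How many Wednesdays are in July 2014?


July 2014 has 31 days
Anchor: Jan 1, 2014. With p = 2014 - 1 = 2013: (p + p//4 - p//100 + p//400) mod 7 = (2013 + 503 - 20 + 5) mod 7 = 2501 mod 7 = 2 -> Wednesday (Mon=0 ... Sun=6)
Days before July (Jan-Jun): 181; July 1 index = (2 + 181) mod 7 = 1 -> Tuesday
First Wednesday is July 2
Wednesdays: 2, 9, 16, 23, 30

5 Wednesdays


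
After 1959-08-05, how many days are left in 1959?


Day of year: 217 of 365
Remaining = 365 - 217

148 days


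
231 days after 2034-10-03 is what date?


Start: 2034-10-03, add 231 days
October 2034 has 31 days: 31 - 3 = 28 days to October 31 -> 203 left
November 2034 has 30 days -> 173 left
December 2034 has 31 days -> 142 left
January 2035 has 31 days -> 111 left
February 2035 has 28 days -> 83 left
March 2035 has 31 days -> 52 left
April 2035 has 30 days -> 22 left
May 2035: 22 <= 31 -> lands on May 22

Result: 2035-05-22


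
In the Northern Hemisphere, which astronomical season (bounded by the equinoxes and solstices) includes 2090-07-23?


Date: July 23
Astronomical Summer (approx.; exact equinox/solstice day varies by year): June 21 to September 21
July 23 falls within the Summer window

Summer


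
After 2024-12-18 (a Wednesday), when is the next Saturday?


Current: Wednesday
Target: Saturday
Days ahead: 3

Next Saturday: 2024-12-21


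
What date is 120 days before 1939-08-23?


Start: 1939-08-23, subtract 120 days
Back 23 days from August 23 reaches July 31, 1939 -> 97 left
July 1939 has 31 days -> back to June 30, 1939 -> 66 left
June 1939 has 30 days -> back to May 31, 1939 -> 36 left
May 1939 has 31 days -> back to April 30, 1939 -> 5 left
April 1939: 30 - 5 = 25 -> lands on April 25

Result: 1939-04-25
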